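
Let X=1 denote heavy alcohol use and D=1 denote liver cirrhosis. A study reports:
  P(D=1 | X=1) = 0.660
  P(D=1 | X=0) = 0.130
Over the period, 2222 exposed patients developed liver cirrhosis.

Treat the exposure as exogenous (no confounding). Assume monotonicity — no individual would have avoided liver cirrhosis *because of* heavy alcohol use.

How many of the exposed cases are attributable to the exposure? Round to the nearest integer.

Let p₁ = 0.66, p₀ = 0.13.
PN = (p₁ − p₀)/p₁ = (0.66 − 0.13) / 0.66 ≈ 0.80303.
Attributable cases ≈ PN × (exposed cases) = 0.80303 × 2222 ≈ 1784.33.

about 1784 cases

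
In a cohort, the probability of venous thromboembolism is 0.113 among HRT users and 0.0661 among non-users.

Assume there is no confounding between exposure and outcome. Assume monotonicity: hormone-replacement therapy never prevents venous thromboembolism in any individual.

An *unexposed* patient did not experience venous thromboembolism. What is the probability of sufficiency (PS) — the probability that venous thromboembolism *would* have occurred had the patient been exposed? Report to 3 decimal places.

PS ≈ 0.050

Let p₁ = 0.113, p₀ = 0.0661.
Under exogeneity and monotonicity, PS = (p₁ − p₀) / (1 − p₀).
PS = (0.113 − 0.0661) / (1 − 0.0661) = 0.0469 / 0.9339 ≈ 0.0502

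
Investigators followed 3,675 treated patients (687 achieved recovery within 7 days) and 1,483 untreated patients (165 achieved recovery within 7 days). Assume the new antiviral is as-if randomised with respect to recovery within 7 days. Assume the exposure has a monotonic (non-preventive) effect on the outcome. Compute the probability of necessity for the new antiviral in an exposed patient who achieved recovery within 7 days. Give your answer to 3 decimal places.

p₁ = P(outcome | exposed) = 687/3675 = 0.18694
p₀ = P(outcome | unexposed) = 165/1483 = 0.11126
Under exogeneity and monotonicity, PN = (p₁ − p₀) / p₁.
PN = (0.18694 − 0.11126) / 0.18694 = 0.075678 / 0.18694 ≈ 0.4048

PN ≈ 0.405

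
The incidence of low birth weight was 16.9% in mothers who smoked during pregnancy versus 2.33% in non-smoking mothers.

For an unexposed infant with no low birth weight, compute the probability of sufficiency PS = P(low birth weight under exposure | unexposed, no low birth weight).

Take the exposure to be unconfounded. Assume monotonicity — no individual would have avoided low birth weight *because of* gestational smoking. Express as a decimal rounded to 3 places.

p₁ = 0.169, p₀ = 0.0233.
Under exogeneity and monotonicity, PS = (p₁ − p₀) / (1 − p₀).
PS = (0.169 − 0.0233) / (1 − 0.0233) = 0.1457 / 0.9767 ≈ 0.1492

PS ≈ 0.149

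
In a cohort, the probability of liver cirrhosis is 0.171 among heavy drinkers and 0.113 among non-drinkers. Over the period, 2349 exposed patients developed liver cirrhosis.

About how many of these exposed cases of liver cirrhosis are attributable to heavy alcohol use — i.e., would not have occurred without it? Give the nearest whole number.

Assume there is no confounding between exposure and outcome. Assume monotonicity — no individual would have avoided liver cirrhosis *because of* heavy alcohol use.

about 797 cases

Let p₁ = 0.171, p₀ = 0.113.
PN = (p₁ − p₀)/p₁ = (0.171 − 0.113) / 0.171 ≈ 0.33918.
Attributable cases ≈ PN × (exposed cases) = 0.33918 × 2349 ≈ 796.74.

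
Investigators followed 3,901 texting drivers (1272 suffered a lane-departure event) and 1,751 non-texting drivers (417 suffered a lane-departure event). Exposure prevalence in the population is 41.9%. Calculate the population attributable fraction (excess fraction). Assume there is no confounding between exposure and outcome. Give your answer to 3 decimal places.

p₁ = P(outcome | exposed) = 1272/3901 = 0.32607
p₀ = P(outcome | unexposed) = 417/1751 = 0.23815
Overall risk P(Y=1) = π·p₁ + (1−π)·p₀ = 0.419×0.32607 + 0.581×0.23815 = 0.27499.
Under exogeneity, PAF = [P(Y=1) − p₀] / P(Y=1).
PAF = (0.27499 − 0.23815) / 0.27499 ≈ 0.1340

PAF ≈ 0.134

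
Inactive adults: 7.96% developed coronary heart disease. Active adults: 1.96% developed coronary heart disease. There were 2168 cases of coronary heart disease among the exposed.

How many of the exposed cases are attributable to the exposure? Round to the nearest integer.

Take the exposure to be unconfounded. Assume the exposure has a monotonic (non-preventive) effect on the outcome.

p₁ = 0.0796, p₀ = 0.0196.
PN = (p₁ − p₀)/p₁ = (0.0796 − 0.0196) / 0.0796 ≈ 0.75377.
Attributable cases ≈ PN × (exposed cases) = 0.75377 × 2168 ≈ 1634.17.

about 1634 cases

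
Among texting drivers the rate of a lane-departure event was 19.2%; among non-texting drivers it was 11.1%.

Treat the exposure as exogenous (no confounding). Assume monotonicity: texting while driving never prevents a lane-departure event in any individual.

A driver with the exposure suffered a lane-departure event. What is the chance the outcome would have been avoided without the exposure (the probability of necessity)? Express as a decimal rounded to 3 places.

p₁ = 0.192, p₀ = 0.111.
Under exogeneity and monotonicity, PN = (p₁ − p₀) / p₁.
PN = (0.192 − 0.111) / 0.192 = 0.081 / 0.192 ≈ 0.4219

PN ≈ 0.422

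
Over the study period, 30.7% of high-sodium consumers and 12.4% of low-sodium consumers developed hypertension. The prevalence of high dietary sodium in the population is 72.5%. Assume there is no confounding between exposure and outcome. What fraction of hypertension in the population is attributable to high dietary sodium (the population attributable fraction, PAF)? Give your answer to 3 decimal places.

p₁ = 0.307, p₀ = 0.124.
Overall risk P(Y=1) = π·p₁ + (1−π)·p₀ = 0.725×0.307 + 0.275×0.124 = 0.25667.
Under exogeneity, PAF = [P(Y=1) − p₀] / P(Y=1).
PAF = (0.25667 − 0.124) / 0.25667 ≈ 0.5169

PAF ≈ 0.517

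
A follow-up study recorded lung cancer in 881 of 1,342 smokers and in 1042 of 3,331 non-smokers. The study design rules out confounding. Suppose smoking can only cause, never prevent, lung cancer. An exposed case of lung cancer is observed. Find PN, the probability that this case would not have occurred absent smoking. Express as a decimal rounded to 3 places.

p₁ = P(outcome | exposed) = 881/1342 = 0.65648
p₀ = P(outcome | unexposed) = 1042/3331 = 0.31282
Under exogeneity and monotonicity, PN = (p₁ − p₀) / p₁.
PN = (0.65648 − 0.31282) / 0.65648 = 0.34366 / 0.65648 ≈ 0.5235

PN ≈ 0.523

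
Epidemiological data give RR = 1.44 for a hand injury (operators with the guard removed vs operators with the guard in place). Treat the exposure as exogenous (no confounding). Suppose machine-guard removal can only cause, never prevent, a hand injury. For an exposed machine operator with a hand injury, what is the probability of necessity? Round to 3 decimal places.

PN ≈ 0.306

Under exogeneity and monotonicity, PN = (RR − 1) / RR = 1 − 1/RR.
PN = (1.44 − 1) / 1.44 = 0.44 / 1.44 ≈ 0.3056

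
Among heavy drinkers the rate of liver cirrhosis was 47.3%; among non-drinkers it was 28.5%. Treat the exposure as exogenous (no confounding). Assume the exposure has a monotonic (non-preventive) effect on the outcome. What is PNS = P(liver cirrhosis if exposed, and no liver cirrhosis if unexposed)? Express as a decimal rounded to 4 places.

PNS ≈ 0.1880

p₁ = 0.473, p₀ = 0.285.
Under exogeneity and monotonicity, PNS = p₁ − p₀.
PNS = 0.473 − 0.285 = 0.188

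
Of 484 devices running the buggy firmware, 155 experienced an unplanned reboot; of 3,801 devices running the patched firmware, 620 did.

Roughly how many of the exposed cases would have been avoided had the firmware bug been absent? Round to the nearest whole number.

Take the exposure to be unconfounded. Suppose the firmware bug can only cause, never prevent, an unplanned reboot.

about 76 cases

p₁ = P(outcome | exposed) = 155/484 = 0.32025
p₀ = P(outcome | unexposed) = 620/3801 = 0.16311
PN = (p₁ − p₀)/p₁ = (0.32025 − 0.16311) / 0.32025 ≈ 0.49066.
Attributable cases ≈ PN × (exposed cases) = 0.49066 × 155 ≈ 76.05.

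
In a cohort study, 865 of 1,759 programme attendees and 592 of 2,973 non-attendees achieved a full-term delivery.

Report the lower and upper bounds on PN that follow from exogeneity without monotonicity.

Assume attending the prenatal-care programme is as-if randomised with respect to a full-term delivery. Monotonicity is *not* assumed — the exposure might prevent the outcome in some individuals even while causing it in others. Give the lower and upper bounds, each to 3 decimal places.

0.595 ≤ PN ≤ 1.000

p₁ = P(outcome | exposed) = 865/1759 = 0.49176
p₀ = P(outcome | unexposed) = 592/2973 = 0.19913
Under exogeneity alone the bounds on PN are max{0,(p₁−p₀)/p₁} ≤ PN ≤ min{1,(1−p₀)/p₁}.
  lower = (p₁ − p₀)/p₁ = 0.29263 / 0.49176 ≈ 0.5951
  upper = min{1, (1 − p₀)/p₁} = 0.80087 / 0.49176 ≈ 1.6286 → capped at 1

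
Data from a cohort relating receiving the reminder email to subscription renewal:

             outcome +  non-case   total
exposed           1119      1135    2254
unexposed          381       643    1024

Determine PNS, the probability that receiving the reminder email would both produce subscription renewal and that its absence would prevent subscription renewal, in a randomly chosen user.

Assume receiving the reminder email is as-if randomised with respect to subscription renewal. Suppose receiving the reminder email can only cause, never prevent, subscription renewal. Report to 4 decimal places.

PNS ≈ 0.1244

p₁ = P(outcome | exposed) = 1119/2254 = 0.49645
p₀ = P(outcome | unexposed) = 381/1024 = 0.37207
Under exogeneity and monotonicity, PNS = p₁ − p₀.
PNS = 0.49645 − 0.37207 = 0.12438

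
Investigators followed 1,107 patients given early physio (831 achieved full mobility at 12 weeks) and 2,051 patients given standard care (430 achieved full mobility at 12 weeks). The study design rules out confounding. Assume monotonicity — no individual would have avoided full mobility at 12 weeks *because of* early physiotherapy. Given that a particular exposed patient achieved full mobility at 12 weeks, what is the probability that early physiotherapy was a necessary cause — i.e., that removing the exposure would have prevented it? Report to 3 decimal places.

PN ≈ 0.721

p₁ = P(outcome | exposed) = 831/1107 = 0.75068
p₀ = P(outcome | unexposed) = 430/2051 = 0.20965
Under exogeneity and monotonicity, PN = (p₁ − p₀) / p₁.
PN = (0.75068 − 0.20965) / 0.75068 = 0.54102 / 0.75068 ≈ 0.7207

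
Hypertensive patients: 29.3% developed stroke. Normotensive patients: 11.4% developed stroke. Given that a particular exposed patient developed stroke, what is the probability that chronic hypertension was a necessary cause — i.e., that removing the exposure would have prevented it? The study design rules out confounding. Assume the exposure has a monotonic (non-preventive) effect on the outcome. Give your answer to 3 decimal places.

PN ≈ 0.611

p₁ = 0.293, p₀ = 0.114.
Under exogeneity and monotonicity, PN = (p₁ − p₀) / p₁.
PN = (0.293 − 0.114) / 0.293 = 0.179 / 0.293 ≈ 0.6109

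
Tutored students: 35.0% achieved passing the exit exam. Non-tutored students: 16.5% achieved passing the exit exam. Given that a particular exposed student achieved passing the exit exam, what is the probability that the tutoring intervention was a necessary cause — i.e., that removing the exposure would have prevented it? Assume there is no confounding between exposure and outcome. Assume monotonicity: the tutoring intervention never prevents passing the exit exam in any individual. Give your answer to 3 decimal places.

p₁ = 0.35, p₀ = 0.165.
Under exogeneity and monotonicity, PN = (p₁ − p₀) / p₁.
PN = (0.35 − 0.165) / 0.35 = 0.185 / 0.35 ≈ 0.5286

PN ≈ 0.529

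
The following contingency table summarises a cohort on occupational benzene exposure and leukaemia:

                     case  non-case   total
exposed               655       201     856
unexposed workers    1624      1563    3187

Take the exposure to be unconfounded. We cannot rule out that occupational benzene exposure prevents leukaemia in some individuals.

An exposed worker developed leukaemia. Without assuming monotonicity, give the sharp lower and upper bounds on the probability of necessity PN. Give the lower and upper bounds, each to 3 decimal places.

0.334 ≤ PN ≤ 0.641

p₁ = P(outcome | exposed) = 655/856 = 0.76519
p₀ = P(outcome | unexposed) = 1624/3187 = 0.50957
Under exogeneity alone the bounds on PN are max{0,(p₁−p₀)/p₁} ≤ PN ≤ min{1,(1−p₀)/p₁}.
  lower = (p₁ − p₀)/p₁ = 0.25562 / 0.76519 ≈ 0.3341
  upper = min{1, (1 − p₀)/p₁} = 0.49043 / 0.76519 ≈ 0.6409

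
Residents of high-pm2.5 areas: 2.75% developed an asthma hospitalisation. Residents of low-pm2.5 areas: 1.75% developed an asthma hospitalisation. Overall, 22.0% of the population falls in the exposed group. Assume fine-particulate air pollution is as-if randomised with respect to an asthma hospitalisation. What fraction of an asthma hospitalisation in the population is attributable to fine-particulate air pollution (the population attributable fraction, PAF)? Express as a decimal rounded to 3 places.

PAF ≈ 0.112

p₁ = 0.0275, p₀ = 0.0175.
Overall risk P(Y=1) = π·p₁ + (1−π)·p₀ = 0.22×0.0275 + 0.78×0.0175 = 0.0197.
Under exogeneity, PAF = [P(Y=1) − p₀] / P(Y=1).
PAF = (0.0197 − 0.0175) / 0.0197 ≈ 0.1117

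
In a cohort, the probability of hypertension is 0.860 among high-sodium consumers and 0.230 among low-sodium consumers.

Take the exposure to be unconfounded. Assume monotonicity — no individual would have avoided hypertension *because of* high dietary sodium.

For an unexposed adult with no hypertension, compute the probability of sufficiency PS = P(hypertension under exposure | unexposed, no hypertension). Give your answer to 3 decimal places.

PS ≈ 0.818

Let p₁ = 0.86, p₀ = 0.23.
Under exogeneity and monotonicity, PS = (p₁ − p₀) / (1 − p₀).
PS = (0.86 − 0.23) / (1 − 0.23) = 0.63 / 0.77 ≈ 0.8182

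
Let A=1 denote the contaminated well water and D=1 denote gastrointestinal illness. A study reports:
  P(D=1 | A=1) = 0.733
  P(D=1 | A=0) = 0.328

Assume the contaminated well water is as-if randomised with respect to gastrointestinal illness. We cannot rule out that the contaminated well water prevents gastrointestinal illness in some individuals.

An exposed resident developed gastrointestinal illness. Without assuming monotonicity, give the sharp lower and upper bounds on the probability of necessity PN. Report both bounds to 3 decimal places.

Let p₁ = 0.733, p₀ = 0.328.
Under exogeneity alone the bounds on PN are max{0,(p₁−p₀)/p₁} ≤ PN ≤ min{1,(1−p₀)/p₁}.
  lower = (p₁ − p₀)/p₁ = 0.405 / 0.733 ≈ 0.5525
  upper = min{1, (1 − p₀)/p₁} = 0.672 / 0.733 ≈ 0.9168

0.553 ≤ PN ≤ 0.917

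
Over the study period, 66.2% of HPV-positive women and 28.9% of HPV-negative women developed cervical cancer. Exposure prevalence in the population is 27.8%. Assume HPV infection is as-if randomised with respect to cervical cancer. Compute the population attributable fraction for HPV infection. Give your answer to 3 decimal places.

p₁ = 0.662, p₀ = 0.289.
Overall risk P(Y=1) = π·p₁ + (1−π)·p₀ = 0.278×0.662 + 0.722×0.289 = 0.39269.
Under exogeneity, PAF = [P(Y=1) − p₀] / P(Y=1).
PAF = (0.39269 − 0.289) / 0.39269 ≈ 0.2641

PAF ≈ 0.264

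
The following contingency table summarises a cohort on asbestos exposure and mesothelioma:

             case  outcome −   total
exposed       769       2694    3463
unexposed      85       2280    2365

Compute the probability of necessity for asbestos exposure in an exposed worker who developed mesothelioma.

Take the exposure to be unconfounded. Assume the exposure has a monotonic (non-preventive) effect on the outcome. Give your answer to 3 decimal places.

p₁ = P(outcome | exposed) = 769/3463 = 0.22206
p₀ = P(outcome | unexposed) = 85/2365 = 0.035941
Under exogeneity and monotonicity, PN = (p₁ − p₀)/p₁.
PN = (0.22206 − 0.035941) / 0.22206 ≈ 0.8381

PN ≈ 0.838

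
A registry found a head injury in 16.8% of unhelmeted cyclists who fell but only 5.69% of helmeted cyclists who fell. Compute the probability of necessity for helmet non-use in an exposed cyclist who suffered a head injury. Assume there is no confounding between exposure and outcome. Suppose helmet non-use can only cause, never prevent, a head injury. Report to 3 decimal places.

PN ≈ 0.661

p₁ = 0.168, p₀ = 0.0569.
Under exogeneity and monotonicity, PN = (p₁ − p₀) / p₁.
PN = (0.168 − 0.0569) / 0.168 = 0.1111 / 0.168 ≈ 0.6613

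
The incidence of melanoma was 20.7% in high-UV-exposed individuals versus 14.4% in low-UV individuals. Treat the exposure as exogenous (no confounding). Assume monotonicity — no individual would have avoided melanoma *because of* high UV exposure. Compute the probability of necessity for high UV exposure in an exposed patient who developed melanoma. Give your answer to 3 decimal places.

p₁ = 0.207, p₀ = 0.144.
Under exogeneity and monotonicity, PN = (p₁ − p₀) / p₁.
PN = (0.207 − 0.144) / 0.207 = 0.063 / 0.207 ≈ 0.3043

PN ≈ 0.304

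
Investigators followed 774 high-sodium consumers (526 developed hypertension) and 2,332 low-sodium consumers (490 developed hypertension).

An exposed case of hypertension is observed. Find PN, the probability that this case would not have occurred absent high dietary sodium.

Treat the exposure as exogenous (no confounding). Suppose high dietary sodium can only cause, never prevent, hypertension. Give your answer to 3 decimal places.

PN ≈ 0.691

p₁ = P(outcome | exposed) = 526/774 = 0.67959
p₀ = P(outcome | unexposed) = 490/2332 = 0.21012
Under exogeneity and monotonicity, PN = (p₁ − p₀) / p₁.
PN = (0.67959 − 0.21012) / 0.67959 = 0.46947 / 0.67959 ≈ 0.6908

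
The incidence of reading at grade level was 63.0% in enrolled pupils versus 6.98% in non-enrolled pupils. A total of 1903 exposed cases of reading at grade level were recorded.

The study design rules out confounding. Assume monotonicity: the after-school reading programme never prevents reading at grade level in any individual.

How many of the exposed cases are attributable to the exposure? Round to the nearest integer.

about 1692 cases

p₁ = 0.63, p₀ = 0.0698.
PN = (p₁ − p₀)/p₁ = (0.63 − 0.0698) / 0.63 ≈ 0.88921.
Attributable cases ≈ PN × (exposed cases) = 0.88921 × 1903 ≈ 1692.16.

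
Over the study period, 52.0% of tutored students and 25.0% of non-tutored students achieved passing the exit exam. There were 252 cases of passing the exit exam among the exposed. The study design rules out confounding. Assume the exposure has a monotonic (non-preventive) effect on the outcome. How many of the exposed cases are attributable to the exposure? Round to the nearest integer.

about 131 cases

p₁ = 0.52, p₀ = 0.25.
PN = (p₁ − p₀)/p₁ = (0.52 − 0.25) / 0.52 ≈ 0.51923.
Attributable cases ≈ PN × (exposed cases) = 0.51923 × 252 ≈ 130.85.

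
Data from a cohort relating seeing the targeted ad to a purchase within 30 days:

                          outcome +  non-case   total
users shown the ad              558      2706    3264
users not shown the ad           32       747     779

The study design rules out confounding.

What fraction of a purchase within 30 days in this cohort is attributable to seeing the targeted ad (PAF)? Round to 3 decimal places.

p₁ = P(outcome | exposed) = 558/3264 = 0.17096
p₀ = P(outcome | unexposed) = 32/779 = 0.041078
Exposure prevalence π = 3264/4043 = 0.80732; overall risk P(Y=1) = 0.14593.
Under exogeneity, PAF = [P(Y=1) − p₀]/P(Y=1).
PAF = (0.14593 − 0.041078) / 0.14593 ≈ 0.7185

PAF ≈ 0.719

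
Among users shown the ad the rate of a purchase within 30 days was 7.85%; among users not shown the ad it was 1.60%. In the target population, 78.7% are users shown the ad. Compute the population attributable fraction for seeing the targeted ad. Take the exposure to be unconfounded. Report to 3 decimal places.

PAF ≈ 0.755

p₁ = 0.0785, p₀ = 0.016.
Overall risk P(Y=1) = π·p₁ + (1−π)·p₀ = 0.787×0.0785 + 0.213×0.016 = 0.065187.
Under exogeneity, PAF = [P(Y=1) − p₀] / P(Y=1).
PAF = (0.065187 − 0.016) / 0.065187 ≈ 0.7546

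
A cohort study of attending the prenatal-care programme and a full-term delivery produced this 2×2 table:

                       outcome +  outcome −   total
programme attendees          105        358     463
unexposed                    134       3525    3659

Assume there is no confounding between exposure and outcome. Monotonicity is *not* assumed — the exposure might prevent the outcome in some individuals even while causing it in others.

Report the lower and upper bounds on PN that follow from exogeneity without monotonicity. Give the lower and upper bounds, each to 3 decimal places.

0.839 ≤ PN ≤ 1.000

p₁ = P(outcome | exposed) = 105/463 = 0.22678
p₀ = P(outcome | unexposed) = 134/3659 = 0.036622
Under exogeneity alone the bounds on PN are max{0,(p₁−p₀)/p₁} ≤ PN ≤ min{1,(1−p₀)/p₁}.
  lower = (p₁ − p₀)/p₁ = 0.19016 / 0.22678 ≈ 0.8385
  upper = min{1, (1 − p₀)/p₁} = 0.96338 / 0.22678 ≈ 4.2480 → capped at 1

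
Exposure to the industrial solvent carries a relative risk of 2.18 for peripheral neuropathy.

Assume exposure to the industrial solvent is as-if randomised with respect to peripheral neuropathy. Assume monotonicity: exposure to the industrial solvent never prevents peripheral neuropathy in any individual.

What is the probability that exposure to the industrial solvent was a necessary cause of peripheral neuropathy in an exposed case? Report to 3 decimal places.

Under exogeneity and monotonicity, PN = (RR − 1) / RR = 1 − 1/RR.
PN = (2.18 − 1) / 2.18 = 1.18 / 2.18 ≈ 0.5413

PN ≈ 0.541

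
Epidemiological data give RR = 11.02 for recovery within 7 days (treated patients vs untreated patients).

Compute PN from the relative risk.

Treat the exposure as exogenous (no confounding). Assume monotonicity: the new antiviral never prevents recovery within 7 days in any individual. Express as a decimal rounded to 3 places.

Under exogeneity and monotonicity, PN = (RR − 1) / RR = 1 − 1/RR.
PN = (11.02 − 1) / 11.02 = 10.02 / 11.02 ≈ 0.9093

PN ≈ 0.909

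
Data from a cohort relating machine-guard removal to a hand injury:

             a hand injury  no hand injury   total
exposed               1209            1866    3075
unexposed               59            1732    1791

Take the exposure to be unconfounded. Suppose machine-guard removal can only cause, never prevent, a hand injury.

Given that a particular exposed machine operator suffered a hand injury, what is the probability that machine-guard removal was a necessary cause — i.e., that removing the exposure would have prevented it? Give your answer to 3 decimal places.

PN ≈ 0.916

p₁ = P(outcome | exposed) = 1209/3075 = 0.39317
p₀ = P(outcome | unexposed) = 59/1791 = 0.032942
Under exogeneity and monotonicity, PN = (p₁ − p₀)/p₁.
PN = (0.39317 − 0.032942) / 0.39317 ≈ 0.9162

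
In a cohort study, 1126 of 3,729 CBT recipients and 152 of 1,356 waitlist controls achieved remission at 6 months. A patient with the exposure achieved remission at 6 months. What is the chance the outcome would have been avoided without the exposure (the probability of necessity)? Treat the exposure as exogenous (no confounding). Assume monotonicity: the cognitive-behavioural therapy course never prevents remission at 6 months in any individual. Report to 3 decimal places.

p₁ = P(outcome | exposed) = 1126/3729 = 0.30196
p₀ = P(outcome | unexposed) = 152/1356 = 0.11209
Under exogeneity and monotonicity, PN = (p₁ − p₀) / p₁.
PN = (0.30196 − 0.11209) / 0.30196 = 0.18986 / 0.30196 ≈ 0.6288

PN ≈ 0.629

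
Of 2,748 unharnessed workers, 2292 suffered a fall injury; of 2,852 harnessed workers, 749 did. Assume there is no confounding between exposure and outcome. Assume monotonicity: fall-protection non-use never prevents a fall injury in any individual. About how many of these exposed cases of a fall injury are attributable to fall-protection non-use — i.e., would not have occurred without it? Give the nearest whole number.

about 1570 cases

p₁ = P(outcome | exposed) = 2292/2748 = 0.83406
p₀ = P(outcome | unexposed) = 749/2852 = 0.26262
PN = (p₁ − p₀)/p₁ = (0.83406 − 0.26262) / 0.83406 ≈ 0.68513.
Attributable cases ≈ PN × (exposed cases) = 0.68513 × 2292 ≈ 1570.31.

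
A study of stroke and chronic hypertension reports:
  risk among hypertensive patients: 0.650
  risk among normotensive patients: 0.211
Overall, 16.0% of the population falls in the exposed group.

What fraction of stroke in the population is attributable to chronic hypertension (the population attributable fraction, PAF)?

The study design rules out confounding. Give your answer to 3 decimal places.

PAF ≈ 0.250

Let p₁ = 0.65, p₀ = 0.211.
Overall risk P(Y=1) = π·p₁ + (1−π)·p₀ = 0.16×0.65 + 0.84×0.211 = 0.28124.
Under exogeneity, PAF = [P(Y=1) − p₀] / P(Y=1).
PAF = (0.28124 − 0.211) / 0.28124 ≈ 0.2498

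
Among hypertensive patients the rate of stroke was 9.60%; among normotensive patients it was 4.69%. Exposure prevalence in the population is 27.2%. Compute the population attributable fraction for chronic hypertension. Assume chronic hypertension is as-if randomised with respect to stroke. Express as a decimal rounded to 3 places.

PAF ≈ 0.222

p₁ = 0.096, p₀ = 0.0469.
Overall risk P(Y=1) = π·p₁ + (1−π)·p₀ = 0.272×0.096 + 0.728×0.0469 = 0.060255.
Under exogeneity, PAF = [P(Y=1) − p₀] / P(Y=1).
PAF = (0.060255 − 0.0469) / 0.060255 ≈ 0.2216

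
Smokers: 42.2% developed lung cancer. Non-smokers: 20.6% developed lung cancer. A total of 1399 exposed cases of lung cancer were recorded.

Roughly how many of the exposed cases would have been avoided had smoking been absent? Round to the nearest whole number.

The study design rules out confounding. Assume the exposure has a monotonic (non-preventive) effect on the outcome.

about 716 cases

p₁ = 0.422, p₀ = 0.206.
PN = (p₁ − p₀)/p₁ = (0.422 − 0.206) / 0.422 ≈ 0.51185.
Attributable cases ≈ PN × (exposed cases) = 0.51185 × 1399 ≈ 716.08.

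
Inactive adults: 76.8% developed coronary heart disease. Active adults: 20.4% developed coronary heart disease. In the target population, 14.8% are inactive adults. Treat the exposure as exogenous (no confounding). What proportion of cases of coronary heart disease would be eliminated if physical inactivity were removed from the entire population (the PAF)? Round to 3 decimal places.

p₁ = 0.768, p₀ = 0.204.
Overall risk P(Y=1) = π·p₁ + (1−π)·p₀ = 0.148×0.768 + 0.852×0.204 = 0.28747.
Under exogeneity, PAF = [P(Y=1) − p₀] / P(Y=1).
PAF = (0.28747 − 0.204) / 0.28747 ≈ 0.2904

PAF ≈ 0.290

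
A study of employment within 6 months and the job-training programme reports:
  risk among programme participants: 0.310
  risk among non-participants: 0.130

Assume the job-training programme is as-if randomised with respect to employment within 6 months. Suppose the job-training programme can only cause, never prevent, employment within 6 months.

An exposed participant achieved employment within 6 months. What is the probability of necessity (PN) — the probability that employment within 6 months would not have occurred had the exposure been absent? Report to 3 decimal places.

PN ≈ 0.581

Let p₁ = 0.31, p₀ = 0.13.
Under exogeneity and monotonicity, PN = (p₁ − p₀) / p₁.
PN = (0.31 − 0.13) / 0.31 = 0.18 / 0.31 ≈ 0.5806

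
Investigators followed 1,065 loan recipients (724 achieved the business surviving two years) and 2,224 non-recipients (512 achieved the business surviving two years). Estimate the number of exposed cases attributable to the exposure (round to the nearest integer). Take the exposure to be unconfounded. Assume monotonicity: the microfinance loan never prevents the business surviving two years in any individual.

p₁ = P(outcome | exposed) = 724/1065 = 0.67981
p₀ = P(outcome | unexposed) = 512/2224 = 0.23022
PN = (p₁ − p₀)/p₁ = (0.67981 − 0.23022) / 0.67981 ≈ 0.66135.
Attributable cases ≈ PN × (exposed cases) = 0.66135 × 724 ≈ 478.82.

about 479 cases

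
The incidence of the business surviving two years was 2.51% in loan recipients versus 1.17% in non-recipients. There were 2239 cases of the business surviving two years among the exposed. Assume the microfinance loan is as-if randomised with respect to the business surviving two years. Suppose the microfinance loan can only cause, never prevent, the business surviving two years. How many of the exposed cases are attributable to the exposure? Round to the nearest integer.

about 1195 cases

p₁ = 0.0251, p₀ = 0.0117.
PN = (p₁ − p₀)/p₁ = (0.0251 − 0.0117) / 0.0251 ≈ 0.53386.
Attributable cases ≈ PN × (exposed cases) = 0.53386 × 2239 ≈ 1195.32.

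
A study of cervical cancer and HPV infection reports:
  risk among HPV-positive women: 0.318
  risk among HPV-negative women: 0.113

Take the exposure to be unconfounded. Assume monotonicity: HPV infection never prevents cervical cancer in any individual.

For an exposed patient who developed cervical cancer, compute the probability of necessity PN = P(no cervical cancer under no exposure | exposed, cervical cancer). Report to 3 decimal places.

Let p₁ = 0.318, p₀ = 0.113.
Under exogeneity and monotonicity, PN = (p₁ − p₀) / p₁.
PN = (0.318 − 0.113) / 0.318 = 0.205 / 0.318 ≈ 0.6447

PN ≈ 0.645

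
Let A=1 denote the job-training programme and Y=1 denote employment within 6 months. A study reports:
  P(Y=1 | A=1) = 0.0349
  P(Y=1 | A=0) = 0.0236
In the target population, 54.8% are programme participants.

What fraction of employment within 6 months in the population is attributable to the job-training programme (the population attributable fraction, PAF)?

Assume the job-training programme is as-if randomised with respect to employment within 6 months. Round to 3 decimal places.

PAF ≈ 0.208

Let p₁ = 0.0349, p₀ = 0.0236.
Overall risk P(Y=1) = π·p₁ + (1−π)·p₀ = 0.548×0.0349 + 0.452×0.0236 = 0.029792.
Under exogeneity, PAF = [P(Y=1) − p₀] / P(Y=1).
PAF = (0.029792 − 0.0236) / 0.029792 ≈ 0.2079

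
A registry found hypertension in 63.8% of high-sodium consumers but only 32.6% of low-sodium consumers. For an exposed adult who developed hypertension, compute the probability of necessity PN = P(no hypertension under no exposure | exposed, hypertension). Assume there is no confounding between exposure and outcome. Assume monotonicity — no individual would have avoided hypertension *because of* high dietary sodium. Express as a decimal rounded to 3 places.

PN ≈ 0.489

p₁ = 0.638, p₀ = 0.326.
Under exogeneity and monotonicity, PN = (p₁ − p₀) / p₁.
PN = (0.638 − 0.326) / 0.638 = 0.312 / 0.638 ≈ 0.4890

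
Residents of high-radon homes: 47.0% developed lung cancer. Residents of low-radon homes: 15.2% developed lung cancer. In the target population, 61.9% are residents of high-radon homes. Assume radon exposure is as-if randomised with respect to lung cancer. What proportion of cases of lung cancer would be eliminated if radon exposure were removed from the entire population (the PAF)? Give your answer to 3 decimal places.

PAF ≈ 0.564

p₁ = 0.47, p₀ = 0.152.
Overall risk P(Y=1) = π·p₁ + (1−π)·p₀ = 0.619×0.47 + 0.381×0.152 = 0.34884.
Under exogeneity, PAF = [P(Y=1) − p₀] / P(Y=1).
PAF = (0.34884 − 0.152) / 0.34884 ≈ 0.5643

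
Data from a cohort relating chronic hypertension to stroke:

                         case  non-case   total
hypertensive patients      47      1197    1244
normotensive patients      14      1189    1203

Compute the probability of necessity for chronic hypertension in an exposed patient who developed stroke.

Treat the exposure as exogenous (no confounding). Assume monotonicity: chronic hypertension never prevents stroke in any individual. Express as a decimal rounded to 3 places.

p₁ = P(outcome | exposed) = 47/1244 = 0.037781
p₀ = P(outcome | unexposed) = 14/1203 = 0.011638
Under exogeneity and monotonicity, PN = (p₁ − p₀)/p₁.
PN = (0.037781 − 0.011638) / 0.037781 ≈ 0.6920

PN ≈ 0.692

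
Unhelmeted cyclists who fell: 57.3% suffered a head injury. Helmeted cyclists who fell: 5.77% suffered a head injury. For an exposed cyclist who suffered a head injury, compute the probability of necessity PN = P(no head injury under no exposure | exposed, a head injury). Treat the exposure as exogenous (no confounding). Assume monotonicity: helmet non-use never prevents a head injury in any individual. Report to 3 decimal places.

PN ≈ 0.899

p₁ = 0.573, p₀ = 0.0577.
Under exogeneity and monotonicity, PN = (p₁ − p₀) / p₁.
PN = (0.573 − 0.0577) / 0.573 = 0.5153 / 0.573 ≈ 0.8993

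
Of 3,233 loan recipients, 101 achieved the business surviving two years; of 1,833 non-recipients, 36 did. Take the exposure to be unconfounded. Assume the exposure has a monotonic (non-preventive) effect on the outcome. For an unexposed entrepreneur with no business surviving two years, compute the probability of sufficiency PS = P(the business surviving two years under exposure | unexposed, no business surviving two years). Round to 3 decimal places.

PS ≈ 0.012

p₁ = P(outcome | exposed) = 101/3233 = 0.03124
p₀ = P(outcome | unexposed) = 36/1833 = 0.01964
Under exogeneity and monotonicity, PS = (p₁ − p₀) / (1 − p₀).
PS = (0.03124 − 0.01964) / (1 − 0.01964) = 0.0116 / 0.98036 ≈ 0.0118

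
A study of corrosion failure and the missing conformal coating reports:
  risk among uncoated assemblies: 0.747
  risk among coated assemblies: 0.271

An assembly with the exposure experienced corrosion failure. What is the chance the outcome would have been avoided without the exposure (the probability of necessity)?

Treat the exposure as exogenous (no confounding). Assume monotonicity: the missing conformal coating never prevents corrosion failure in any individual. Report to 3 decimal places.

Let p₁ = 0.747, p₀ = 0.271.
Under exogeneity and monotonicity, PN = (p₁ − p₀) / p₁.
PN = (0.747 − 0.271) / 0.747 = 0.476 / 0.747 ≈ 0.6372

PN ≈ 0.637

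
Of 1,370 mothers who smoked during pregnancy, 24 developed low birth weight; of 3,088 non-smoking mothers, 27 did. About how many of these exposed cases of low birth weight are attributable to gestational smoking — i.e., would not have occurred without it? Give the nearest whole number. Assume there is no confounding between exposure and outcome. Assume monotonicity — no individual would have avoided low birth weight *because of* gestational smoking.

about 12 cases

p₁ = P(outcome | exposed) = 24/1370 = 0.017518
p₀ = P(outcome | unexposed) = 27/3088 = 0.0087435
PN = (p₁ − p₀)/p₁ = (0.017518 − 0.0087435) / 0.017518 ≈ 0.50089.
Attributable cases ≈ PN × (exposed cases) = 0.50089 × 24 ≈ 12.02.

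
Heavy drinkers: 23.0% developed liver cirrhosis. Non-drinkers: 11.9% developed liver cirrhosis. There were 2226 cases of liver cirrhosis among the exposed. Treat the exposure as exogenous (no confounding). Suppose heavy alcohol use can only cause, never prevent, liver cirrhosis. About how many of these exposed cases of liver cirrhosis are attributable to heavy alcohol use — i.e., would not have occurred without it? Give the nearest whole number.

p₁ = 0.23, p₀ = 0.119.
PN = (p₁ − p₀)/p₁ = (0.23 − 0.119) / 0.23 ≈ 0.48261.
Attributable cases ≈ PN × (exposed cases) = 0.48261 × 2226 ≈ 1074.29.

about 1074 cases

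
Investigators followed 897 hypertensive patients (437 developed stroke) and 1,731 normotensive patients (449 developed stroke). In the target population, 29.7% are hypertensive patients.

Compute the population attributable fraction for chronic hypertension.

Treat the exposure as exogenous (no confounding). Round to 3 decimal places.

PAF ≈ 0.207

p₁ = P(outcome | exposed) = 437/897 = 0.48718
p₀ = P(outcome | unexposed) = 449/1731 = 0.25939
Overall risk P(Y=1) = π·p₁ + (1−π)·p₀ = 0.297×0.48718 + 0.703×0.25939 = 0.32704.
Under exogeneity, PAF = [P(Y=1) − p₀] / P(Y=1).
PAF = (0.32704 − 0.25939) / 0.32704 ≈ 0.2069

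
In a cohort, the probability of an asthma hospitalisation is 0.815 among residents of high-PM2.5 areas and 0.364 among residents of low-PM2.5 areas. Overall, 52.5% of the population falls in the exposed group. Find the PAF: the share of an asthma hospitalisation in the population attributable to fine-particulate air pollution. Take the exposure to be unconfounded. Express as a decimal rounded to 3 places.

PAF ≈ 0.394

Let p₁ = 0.815, p₀ = 0.364.
Overall risk P(Y=1) = π·p₁ + (1−π)·p₀ = 0.525×0.815 + 0.475×0.364 = 0.60078.
Under exogeneity, PAF = [P(Y=1) − p₀] / P(Y=1).
PAF = (0.60078 − 0.364) / 0.60078 ≈ 0.3941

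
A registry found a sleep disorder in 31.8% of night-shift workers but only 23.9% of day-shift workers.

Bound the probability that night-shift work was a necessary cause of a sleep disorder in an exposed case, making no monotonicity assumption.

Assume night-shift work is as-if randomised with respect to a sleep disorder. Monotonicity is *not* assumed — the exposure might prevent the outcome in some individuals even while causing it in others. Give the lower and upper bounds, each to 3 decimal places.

p₁ = 0.318, p₀ = 0.239.
Under exogeneity alone the bounds on PN are max{0,(p₁−p₀)/p₁} ≤ PN ≤ min{1,(1−p₀)/p₁}.
  lower = (p₁ − p₀)/p₁ = 0.079 / 0.318 ≈ 0.2484
  upper = min{1, (1 − p₀)/p₁} = 0.761 / 0.318 ≈ 2.3931 → capped at 1

0.248 ≤ PN ≤ 1.000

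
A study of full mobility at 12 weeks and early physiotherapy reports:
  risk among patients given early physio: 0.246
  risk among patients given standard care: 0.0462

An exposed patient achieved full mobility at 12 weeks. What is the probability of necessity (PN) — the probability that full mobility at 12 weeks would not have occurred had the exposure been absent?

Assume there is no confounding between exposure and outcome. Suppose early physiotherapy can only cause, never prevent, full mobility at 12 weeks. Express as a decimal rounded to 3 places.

PN ≈ 0.812

Let p₁ = 0.246, p₀ = 0.0462.
Under exogeneity and monotonicity, PN = (p₁ − p₀) / p₁.
PN = (0.246 − 0.0462) / 0.246 = 0.1998 / 0.246 ≈ 0.8122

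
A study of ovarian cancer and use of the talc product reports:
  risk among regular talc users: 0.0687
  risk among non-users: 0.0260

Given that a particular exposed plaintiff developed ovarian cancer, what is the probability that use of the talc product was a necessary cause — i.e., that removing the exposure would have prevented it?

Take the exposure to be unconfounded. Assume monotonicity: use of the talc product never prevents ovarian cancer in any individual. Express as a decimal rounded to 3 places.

PN ≈ 0.622

Let p₁ = 0.0687, p₀ = 0.026.
Under exogeneity and monotonicity, PN = (p₁ − p₀) / p₁.
PN = (0.0687 − 0.026) / 0.0687 = 0.0427 / 0.0687 ≈ 0.6215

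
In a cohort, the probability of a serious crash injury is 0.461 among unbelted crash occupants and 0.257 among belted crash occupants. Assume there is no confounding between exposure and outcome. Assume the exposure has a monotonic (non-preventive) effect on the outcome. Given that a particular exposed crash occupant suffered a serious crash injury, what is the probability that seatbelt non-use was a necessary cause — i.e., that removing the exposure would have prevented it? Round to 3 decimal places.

PN ≈ 0.443

Let p₁ = 0.461, p₀ = 0.257.
Under exogeneity and monotonicity, PN = (p₁ − p₀) / p₁.
PN = (0.461 − 0.257) / 0.461 = 0.204 / 0.461 ≈ 0.4425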